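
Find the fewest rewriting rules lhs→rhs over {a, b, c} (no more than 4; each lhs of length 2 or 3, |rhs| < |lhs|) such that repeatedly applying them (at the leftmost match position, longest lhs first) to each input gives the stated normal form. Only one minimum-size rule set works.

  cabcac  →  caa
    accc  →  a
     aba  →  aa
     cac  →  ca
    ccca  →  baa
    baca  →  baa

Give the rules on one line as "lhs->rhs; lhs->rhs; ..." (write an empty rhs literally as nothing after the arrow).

ab->a; ac->a; ccc->ba

  | cabcac => cacac => caac => caa
  | accc => acc => ac => a
  | aba => aa
  | cac => ca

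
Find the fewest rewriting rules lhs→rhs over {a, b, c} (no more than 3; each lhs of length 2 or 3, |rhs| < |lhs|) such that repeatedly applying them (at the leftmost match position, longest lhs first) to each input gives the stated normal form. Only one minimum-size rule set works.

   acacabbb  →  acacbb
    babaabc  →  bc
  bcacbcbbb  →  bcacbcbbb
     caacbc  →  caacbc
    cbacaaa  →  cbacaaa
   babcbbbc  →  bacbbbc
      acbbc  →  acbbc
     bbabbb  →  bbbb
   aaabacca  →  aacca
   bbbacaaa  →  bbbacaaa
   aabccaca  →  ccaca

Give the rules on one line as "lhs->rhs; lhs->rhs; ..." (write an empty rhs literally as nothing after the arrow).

aab->; ab->; abc->ac

  | acacabbb => acacbb
  | babaabc => baabc => bc
  | bcacbcbbb
  | caacbc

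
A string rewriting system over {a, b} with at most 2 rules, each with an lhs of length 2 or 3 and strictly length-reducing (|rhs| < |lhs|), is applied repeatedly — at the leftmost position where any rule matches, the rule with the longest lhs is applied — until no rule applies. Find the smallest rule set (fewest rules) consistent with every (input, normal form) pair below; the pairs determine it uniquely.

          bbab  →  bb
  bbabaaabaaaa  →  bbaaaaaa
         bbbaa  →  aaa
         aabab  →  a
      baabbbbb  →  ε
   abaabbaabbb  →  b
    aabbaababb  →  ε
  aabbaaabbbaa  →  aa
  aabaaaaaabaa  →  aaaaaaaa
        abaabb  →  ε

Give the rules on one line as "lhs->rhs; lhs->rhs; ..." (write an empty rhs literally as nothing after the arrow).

  | bbab => bb
  | bbabaaabaaaa => bbaaabaaaa => bbaaaaaa
  | bbbaa => aaa
  | aabab => aab => a

ab->; bbb->a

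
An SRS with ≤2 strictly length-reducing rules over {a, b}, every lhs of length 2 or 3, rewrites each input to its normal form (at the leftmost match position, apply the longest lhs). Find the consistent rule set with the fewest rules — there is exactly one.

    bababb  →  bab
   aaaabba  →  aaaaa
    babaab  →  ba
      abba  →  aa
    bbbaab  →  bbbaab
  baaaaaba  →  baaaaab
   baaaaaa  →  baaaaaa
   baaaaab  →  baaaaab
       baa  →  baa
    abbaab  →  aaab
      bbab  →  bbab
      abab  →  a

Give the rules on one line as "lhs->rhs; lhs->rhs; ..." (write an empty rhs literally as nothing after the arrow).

  | bababb => babbb => bab
  | aaaabba => aaaaa
  | babaab => babab => babb => ba
  | abba => aa

aba->ab; abb->a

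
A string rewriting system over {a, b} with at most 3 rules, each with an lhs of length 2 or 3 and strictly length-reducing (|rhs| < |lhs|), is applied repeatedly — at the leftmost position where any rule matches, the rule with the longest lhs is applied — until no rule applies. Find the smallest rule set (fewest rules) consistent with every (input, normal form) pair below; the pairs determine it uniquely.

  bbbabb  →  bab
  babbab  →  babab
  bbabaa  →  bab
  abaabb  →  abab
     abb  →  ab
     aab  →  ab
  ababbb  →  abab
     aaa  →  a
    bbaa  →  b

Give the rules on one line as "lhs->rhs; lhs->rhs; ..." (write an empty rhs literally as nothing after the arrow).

  | bbbabb => bbabb => babb => bab
  | babbab => babab
  | bbabaa => babaa => bab
  | abaabb => ababb => abab

aa->; aab->ab; bb->b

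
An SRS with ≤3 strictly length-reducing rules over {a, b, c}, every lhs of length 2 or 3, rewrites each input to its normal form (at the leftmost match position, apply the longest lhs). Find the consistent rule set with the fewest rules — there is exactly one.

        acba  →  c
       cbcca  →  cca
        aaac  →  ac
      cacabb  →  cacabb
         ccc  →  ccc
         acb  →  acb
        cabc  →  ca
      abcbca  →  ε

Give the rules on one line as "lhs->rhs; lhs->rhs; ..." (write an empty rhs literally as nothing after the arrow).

aa->; bc->; cba->ac

  | acba => aac => c
  | cbcca => cca
  | aaac => ac
  | cacabb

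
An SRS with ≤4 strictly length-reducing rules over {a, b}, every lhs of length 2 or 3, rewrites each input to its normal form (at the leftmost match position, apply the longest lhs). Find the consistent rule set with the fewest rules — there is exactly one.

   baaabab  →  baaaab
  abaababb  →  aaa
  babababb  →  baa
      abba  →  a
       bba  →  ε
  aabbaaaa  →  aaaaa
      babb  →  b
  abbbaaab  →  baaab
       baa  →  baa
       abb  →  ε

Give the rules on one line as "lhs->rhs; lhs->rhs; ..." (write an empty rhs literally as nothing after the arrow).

  | baaabab => baaaab
  | abaababb => aaababb => aaaabb => aaa
  | babababb => baababb => baaabb => baa
  | abba => a

aba->aa; abb->; bba->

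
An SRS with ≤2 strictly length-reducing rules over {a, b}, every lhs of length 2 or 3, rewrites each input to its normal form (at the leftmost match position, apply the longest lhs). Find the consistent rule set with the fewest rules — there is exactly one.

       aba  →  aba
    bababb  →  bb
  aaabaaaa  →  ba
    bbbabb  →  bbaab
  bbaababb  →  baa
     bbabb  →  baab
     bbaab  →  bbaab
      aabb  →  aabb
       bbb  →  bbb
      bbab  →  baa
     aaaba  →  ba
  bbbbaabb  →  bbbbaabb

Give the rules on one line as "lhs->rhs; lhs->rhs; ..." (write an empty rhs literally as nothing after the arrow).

  | aba
  | bababb => aaabb => bb
  | aaabaaaa => baaaa => ba
  | bbbabb => bbaab

aaa->; bab->aa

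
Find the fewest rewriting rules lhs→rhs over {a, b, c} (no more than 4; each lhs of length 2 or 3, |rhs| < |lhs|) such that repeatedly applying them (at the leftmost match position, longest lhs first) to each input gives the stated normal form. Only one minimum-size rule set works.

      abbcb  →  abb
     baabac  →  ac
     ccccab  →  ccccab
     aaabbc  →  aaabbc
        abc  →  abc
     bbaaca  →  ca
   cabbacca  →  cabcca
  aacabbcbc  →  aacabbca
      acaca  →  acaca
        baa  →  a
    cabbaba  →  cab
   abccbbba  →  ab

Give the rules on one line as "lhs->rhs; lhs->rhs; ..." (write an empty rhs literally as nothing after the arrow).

  | abbcb => abb
  | baabac => abac => ac
  | ccccab
  | aaabbc

ba->; cb->; cbc->ca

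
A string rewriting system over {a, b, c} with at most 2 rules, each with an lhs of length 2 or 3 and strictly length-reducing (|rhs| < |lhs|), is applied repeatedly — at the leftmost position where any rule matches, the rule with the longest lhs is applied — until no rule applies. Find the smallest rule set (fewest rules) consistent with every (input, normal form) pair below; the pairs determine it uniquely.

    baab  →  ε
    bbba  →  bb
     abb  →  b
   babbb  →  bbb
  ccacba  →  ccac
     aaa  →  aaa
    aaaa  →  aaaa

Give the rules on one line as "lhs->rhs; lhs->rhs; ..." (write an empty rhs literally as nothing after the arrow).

  | baab => ab => ε
  | bbba => bb
  | abb => b
  | babbb => bbb

ab->; ba->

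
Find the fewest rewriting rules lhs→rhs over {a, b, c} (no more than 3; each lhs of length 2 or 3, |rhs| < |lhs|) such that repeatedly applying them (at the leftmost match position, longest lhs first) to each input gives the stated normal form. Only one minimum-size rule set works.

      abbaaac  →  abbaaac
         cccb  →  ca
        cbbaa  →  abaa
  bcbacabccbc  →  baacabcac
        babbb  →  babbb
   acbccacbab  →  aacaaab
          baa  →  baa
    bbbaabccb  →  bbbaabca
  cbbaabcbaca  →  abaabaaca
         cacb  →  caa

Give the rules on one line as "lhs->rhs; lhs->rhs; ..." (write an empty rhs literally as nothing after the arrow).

  | abbaaac
  | cccb => cca => ca
  | cbbaa => abaa
  | bcbacabccbc => baacabccbc => baacabcac

cb->a; cca->ca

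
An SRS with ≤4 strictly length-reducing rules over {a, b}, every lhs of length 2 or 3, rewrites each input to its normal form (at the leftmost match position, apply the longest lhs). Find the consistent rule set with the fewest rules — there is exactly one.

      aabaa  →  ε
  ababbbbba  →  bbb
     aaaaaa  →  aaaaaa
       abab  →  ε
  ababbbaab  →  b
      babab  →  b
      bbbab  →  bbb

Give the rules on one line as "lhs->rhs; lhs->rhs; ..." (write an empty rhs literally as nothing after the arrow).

  | aabaa => bbaa => ba => ε
  | ababbbbba => abbbbba => bbbba => bbb
  | aaaaaa
  | abab => ab => ε

aab->bb; ab->; ba->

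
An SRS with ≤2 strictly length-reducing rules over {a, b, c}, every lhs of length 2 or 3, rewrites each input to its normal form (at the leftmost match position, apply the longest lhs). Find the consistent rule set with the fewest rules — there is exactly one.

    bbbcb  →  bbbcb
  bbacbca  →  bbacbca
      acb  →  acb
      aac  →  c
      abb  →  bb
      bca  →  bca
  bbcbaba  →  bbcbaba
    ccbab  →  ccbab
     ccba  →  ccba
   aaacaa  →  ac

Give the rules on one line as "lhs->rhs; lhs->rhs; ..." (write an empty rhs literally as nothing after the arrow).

  | bbbcb
  | bbacbca
  | acb
  | aac => c

aa->; abb->bb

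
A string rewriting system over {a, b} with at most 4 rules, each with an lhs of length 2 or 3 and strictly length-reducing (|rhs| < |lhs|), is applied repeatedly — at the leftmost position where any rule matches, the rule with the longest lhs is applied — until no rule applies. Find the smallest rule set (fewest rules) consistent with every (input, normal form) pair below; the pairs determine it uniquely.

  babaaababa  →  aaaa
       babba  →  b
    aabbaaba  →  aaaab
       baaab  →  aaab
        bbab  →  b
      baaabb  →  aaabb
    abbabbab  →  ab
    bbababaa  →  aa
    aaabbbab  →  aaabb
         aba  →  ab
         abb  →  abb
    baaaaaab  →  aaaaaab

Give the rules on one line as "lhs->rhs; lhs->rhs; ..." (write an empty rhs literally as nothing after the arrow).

ba->b; baa->aa; bab->

  | babaaababa => aaababa => aaaa
  | babba => ba => b
  | aabbaaba => aabaaba => aaaaba => aaaab
  | baaab => aaab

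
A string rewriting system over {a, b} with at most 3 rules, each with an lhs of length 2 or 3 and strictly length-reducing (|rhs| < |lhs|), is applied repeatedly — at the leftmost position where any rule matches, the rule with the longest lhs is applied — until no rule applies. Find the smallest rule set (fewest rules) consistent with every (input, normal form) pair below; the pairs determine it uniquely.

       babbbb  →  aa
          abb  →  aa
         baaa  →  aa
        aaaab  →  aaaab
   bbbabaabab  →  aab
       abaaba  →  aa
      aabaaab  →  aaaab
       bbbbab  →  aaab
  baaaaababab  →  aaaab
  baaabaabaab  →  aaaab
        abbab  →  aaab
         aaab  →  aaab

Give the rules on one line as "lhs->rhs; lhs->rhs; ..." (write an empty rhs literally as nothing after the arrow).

  | babbbb => bbbb => abb => aa
  | abb => aa
  | baaa => aa
  | aaaab

ba->; bb->a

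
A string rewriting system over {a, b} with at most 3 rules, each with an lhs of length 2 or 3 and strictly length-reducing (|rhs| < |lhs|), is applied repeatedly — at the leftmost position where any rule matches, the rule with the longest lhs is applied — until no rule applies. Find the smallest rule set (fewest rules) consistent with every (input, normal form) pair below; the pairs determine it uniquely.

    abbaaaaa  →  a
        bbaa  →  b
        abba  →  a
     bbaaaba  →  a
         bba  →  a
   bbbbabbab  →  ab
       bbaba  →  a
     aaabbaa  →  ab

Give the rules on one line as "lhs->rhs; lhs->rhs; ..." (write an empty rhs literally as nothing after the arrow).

  | abbaaaaa => abaaa => aa => a
  | bbaa => b
  | abba => aba => aa => a
  | bbaaaba => baba => aba => aa => a

aa->a; ba->a; baa->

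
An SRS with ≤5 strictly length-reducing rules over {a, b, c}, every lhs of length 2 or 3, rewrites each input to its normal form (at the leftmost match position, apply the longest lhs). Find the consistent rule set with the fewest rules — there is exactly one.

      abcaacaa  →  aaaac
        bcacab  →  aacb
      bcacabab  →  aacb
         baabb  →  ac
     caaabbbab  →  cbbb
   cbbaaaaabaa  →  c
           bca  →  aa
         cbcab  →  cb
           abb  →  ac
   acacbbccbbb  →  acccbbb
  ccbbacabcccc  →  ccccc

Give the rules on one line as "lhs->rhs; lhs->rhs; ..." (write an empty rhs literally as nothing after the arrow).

  | abcaacaa => aaaacaa => aaaaca => aaaac
  | bcacab => aacab => aacb
  | bcacabab => aacabab => aacbab => aacb
  | baabb => abb => ac

abb->ac; ba->; bc->a; ca->c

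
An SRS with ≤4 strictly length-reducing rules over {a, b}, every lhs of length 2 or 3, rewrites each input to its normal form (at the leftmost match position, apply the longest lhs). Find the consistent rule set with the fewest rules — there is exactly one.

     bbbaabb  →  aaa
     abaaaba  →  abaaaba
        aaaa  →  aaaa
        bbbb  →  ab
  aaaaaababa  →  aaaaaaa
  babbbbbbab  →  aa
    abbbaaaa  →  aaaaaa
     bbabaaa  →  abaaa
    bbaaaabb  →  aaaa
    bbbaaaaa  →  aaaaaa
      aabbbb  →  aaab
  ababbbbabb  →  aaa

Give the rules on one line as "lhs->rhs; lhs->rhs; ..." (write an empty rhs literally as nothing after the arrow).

  | bbbaabb => aaabb => aaa
  | abaaaba
  | aaaa
  | bbbb => ab

bab->bb; bb->; bbb->a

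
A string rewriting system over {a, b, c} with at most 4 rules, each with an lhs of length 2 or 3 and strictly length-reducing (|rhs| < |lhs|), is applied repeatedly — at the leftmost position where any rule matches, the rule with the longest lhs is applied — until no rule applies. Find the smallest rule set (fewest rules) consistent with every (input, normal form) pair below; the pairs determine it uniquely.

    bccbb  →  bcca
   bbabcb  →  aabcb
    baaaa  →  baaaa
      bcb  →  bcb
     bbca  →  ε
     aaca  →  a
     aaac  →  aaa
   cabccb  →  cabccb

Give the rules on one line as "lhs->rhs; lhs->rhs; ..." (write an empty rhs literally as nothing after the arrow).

  | bccbb => bcca
  | bbabcb => aabcb
  | baaaa
  | bcb

ac->a; aca->; bb->a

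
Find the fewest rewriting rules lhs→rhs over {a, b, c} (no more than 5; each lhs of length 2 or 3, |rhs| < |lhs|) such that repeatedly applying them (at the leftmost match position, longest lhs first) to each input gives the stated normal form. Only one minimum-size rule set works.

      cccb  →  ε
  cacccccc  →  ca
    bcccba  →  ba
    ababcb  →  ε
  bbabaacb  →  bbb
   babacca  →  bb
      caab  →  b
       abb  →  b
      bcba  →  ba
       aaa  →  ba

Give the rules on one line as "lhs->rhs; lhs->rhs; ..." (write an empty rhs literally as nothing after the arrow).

aa->b; ab->; cb->; cc->

  | cccb => cb => ε
  | cacccccc => cacccc => cacc => ca
  | bcccba => bcba => ba
  | ababcb => abcb => cb => ε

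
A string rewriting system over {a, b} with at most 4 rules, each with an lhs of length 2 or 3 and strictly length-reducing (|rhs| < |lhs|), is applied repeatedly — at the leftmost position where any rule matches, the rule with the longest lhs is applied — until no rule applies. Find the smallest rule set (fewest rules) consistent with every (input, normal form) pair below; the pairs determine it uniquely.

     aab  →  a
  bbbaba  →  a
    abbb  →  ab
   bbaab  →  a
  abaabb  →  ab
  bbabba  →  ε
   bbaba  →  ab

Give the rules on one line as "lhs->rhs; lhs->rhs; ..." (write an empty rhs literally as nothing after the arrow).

aa->; aab->a; ba->b; bb->

  | aab => a
  | bbbaba => baba => bba => a
  | abbb => ab
  | bbaab => aab => a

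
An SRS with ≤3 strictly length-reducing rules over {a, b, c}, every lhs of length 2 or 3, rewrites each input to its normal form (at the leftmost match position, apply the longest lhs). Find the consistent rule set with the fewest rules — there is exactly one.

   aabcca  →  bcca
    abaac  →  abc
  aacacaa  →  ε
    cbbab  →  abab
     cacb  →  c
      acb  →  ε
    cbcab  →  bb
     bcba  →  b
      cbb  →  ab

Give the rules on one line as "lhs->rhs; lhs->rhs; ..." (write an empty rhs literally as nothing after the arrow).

aa->; aca->b; cb->a

  | aabcca => bcca
  | abaac => abc
  | aacacaa => cacaa => cba => aa => ε
  | cbbab => abab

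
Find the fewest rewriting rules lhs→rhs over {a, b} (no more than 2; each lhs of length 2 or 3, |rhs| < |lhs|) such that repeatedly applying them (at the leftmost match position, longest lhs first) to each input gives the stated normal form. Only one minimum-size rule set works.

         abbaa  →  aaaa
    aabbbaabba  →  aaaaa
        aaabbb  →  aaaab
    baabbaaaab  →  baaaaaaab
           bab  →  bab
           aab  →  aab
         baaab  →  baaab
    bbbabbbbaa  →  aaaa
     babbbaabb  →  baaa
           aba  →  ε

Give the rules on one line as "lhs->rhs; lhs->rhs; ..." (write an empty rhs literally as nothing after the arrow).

aba->; bb->a

  | abbaa => aaaa
  | aabbbaabba => aaabaabba => aaabba => aaaaa
  | aaabbb => aaaab
  | baabbaaaab => baaaaaaab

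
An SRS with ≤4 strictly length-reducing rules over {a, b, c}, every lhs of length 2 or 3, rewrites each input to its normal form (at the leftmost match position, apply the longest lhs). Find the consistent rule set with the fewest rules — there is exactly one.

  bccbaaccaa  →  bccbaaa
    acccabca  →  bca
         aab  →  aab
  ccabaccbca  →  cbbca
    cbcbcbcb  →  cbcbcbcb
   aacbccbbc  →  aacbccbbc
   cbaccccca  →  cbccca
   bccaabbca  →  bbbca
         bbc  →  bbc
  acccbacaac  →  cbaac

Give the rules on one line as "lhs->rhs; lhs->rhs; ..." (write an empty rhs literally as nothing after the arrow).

acc->; caa->a; cab->b

  | bccbaaccaa => bccbaaa
  | acccabca => cabca => bca
  | aab
  | ccabaccbca => cbaccbca => cbbca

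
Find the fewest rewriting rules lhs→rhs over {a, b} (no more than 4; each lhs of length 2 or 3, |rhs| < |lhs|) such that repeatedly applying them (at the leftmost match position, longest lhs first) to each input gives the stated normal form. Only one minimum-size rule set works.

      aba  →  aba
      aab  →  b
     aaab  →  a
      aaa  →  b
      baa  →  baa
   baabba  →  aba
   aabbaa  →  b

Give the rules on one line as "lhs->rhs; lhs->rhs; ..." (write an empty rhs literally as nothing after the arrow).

  | aba
  | aab => b
  | aaab => bb => a
  | aaa => b

aaa->b; aab->b; bb->a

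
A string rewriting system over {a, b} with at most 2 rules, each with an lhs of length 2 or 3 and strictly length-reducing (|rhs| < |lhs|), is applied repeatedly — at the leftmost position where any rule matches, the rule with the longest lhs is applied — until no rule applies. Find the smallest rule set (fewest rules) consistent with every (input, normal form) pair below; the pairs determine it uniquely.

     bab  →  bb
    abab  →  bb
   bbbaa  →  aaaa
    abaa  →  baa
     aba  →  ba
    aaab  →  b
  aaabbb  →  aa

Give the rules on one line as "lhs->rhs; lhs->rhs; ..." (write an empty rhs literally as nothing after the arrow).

ab->b; bbb->aa

  | bab => bb
  | abab => bab => bb
  | bbbaa => aaaa
  | abaa => baa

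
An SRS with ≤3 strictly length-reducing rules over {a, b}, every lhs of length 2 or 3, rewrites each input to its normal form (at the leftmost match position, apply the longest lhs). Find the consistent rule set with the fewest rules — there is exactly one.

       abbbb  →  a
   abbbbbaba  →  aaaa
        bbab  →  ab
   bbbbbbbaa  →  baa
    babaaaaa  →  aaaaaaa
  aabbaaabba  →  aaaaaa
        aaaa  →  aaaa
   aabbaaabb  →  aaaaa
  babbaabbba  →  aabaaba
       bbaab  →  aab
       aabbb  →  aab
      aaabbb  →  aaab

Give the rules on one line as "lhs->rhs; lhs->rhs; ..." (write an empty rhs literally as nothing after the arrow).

  | abbbb => abb => a
  | abbbbbaba => abbbaba => ababa => aaaa
  | bbab => ab
  | bbbbbbbaa => bbbbbaa => bbbaa => baa

bab->aa; bb->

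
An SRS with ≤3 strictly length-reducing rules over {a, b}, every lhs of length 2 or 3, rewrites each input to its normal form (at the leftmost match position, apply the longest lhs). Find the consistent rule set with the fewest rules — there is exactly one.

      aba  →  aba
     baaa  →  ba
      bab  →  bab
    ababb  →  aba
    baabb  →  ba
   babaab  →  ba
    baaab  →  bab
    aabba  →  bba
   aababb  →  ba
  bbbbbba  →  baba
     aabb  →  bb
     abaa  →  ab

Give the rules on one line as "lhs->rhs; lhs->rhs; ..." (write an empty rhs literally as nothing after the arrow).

  | aba
  | baaa => ba
  | bab
  | ababb => aba

aa->; abb->a; bbb->ba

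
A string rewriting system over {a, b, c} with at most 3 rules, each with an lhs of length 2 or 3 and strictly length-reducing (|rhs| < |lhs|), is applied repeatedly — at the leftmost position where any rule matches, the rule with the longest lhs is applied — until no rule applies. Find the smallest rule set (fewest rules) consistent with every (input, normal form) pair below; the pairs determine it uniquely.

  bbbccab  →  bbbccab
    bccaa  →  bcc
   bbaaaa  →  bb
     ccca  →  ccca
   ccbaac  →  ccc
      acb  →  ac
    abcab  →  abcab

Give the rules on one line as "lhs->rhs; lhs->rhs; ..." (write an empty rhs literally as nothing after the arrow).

aa->; cb->c

  | bbbccab
  | bccaa => bcc
  | bbaaaa => bbaa => bb
  | ccca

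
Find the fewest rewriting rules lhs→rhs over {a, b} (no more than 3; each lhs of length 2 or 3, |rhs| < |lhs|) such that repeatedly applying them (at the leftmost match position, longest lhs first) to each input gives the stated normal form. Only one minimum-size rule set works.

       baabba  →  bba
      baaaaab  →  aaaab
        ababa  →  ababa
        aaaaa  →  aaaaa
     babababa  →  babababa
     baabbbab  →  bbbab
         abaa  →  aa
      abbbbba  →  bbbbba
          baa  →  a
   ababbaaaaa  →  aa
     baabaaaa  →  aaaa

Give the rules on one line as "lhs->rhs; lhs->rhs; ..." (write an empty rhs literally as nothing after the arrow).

  | baabba => abba => bba
  | baaaaab => aaaab
  | ababa
  | aaaaa

abb->bb; baa->a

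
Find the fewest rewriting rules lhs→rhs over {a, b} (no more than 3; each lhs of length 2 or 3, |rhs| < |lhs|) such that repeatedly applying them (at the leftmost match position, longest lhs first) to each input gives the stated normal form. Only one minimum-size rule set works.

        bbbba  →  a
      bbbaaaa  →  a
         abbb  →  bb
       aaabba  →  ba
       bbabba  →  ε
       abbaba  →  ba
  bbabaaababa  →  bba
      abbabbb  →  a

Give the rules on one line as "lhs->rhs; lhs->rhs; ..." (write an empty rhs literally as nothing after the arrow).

aa->; ab->; bbb->a

  | bbbba => aba => a
  | bbbaaaa => aaaaa => aaa => a
  | abbb => bb
  | aaabba => abba => ba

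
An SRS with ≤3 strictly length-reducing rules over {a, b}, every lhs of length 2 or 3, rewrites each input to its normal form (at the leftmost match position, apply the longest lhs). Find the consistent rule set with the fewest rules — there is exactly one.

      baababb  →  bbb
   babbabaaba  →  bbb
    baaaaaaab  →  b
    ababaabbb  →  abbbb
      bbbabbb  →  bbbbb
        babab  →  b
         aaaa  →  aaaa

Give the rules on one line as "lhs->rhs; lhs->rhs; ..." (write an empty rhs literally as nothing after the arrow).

ba->b; baa->b; bab->b

  | baababb => bbabb => bbb
  | babbabaaba => bbabaaba => bbaaba => bbba => bbb
  | baaaaaaab => baaaaab => baaab => bab => b
  | ababaabbb => abaabbb => abbbb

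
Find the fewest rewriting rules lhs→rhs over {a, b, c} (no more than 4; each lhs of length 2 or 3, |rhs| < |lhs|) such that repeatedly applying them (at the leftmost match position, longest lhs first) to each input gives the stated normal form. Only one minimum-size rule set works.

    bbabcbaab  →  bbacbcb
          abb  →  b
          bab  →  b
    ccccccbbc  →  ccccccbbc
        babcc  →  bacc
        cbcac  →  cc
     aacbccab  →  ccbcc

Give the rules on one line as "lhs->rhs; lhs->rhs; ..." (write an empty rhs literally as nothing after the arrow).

  | bbabcbaab => bbacbaab => bbacbcb
  | abb => b
  | bab => b
  | ccccccbbc

aa->c; ab->; abc->ac; bca->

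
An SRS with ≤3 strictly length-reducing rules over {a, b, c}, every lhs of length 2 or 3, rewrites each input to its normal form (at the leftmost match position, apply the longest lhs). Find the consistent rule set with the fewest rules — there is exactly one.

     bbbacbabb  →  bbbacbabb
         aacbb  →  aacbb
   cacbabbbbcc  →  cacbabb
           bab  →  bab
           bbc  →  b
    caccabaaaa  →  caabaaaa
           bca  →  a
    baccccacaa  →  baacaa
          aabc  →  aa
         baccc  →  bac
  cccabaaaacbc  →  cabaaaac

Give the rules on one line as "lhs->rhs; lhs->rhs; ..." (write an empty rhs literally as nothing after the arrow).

  | bbbacbabb
  | aacbb
  | cacbabbbbcc => cacbabbbc => cacbabb
  | bab

bc->; cc->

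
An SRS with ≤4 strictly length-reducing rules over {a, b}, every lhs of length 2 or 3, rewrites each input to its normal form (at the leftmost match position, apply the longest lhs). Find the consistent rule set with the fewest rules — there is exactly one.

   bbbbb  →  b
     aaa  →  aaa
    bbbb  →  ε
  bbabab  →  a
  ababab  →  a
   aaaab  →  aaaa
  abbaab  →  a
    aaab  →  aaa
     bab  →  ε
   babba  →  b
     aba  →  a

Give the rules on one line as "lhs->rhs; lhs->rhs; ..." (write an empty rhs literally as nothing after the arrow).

ab->a; aba->ab; ba->b; bb->

  | bbbbb => bbb => b
  | aaa
  | bbbb => bb => ε
  | bbabab => abab => abb => ab => a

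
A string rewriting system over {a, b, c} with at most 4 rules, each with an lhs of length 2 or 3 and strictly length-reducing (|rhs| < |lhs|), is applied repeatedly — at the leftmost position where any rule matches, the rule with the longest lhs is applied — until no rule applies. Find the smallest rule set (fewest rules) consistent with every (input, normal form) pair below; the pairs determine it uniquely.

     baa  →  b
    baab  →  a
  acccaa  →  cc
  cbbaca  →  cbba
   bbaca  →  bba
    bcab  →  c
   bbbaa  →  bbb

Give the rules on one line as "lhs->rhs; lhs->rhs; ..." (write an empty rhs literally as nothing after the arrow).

aa->; aab->c; ac->; bc->a

  | baa => b
  | baab => bc => a
  | acccaa => ccaa => cc
  | cbbaca => cbba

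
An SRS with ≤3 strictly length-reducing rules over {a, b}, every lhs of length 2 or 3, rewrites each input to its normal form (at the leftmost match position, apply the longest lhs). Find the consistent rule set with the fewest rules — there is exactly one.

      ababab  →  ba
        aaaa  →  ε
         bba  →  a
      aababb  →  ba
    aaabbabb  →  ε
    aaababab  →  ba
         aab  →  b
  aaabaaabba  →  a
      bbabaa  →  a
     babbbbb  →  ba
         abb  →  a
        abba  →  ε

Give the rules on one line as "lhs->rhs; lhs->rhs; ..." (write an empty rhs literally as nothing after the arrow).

aa->; ab->a; bb->

  | ababab => aabab => bab => ba
  | aaaa => aa => ε
  | bba => a
  | aababb => babb => bab => ba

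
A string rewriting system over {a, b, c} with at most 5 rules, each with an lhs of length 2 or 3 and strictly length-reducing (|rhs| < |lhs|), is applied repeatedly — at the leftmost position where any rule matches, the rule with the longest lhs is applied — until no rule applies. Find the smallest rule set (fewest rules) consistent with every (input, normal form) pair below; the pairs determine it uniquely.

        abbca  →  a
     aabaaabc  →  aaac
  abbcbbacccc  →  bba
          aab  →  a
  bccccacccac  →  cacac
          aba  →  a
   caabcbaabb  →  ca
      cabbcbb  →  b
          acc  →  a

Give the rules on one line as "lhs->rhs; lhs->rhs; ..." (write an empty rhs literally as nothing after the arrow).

  | abbca => bca => a
  | aabaaabc => aaaabc => aaac
  | abbcbbacccc => bcbbacccc => bbacccc => bbacc => bba
  | aab => a

ab->; bc->; cb->; cc->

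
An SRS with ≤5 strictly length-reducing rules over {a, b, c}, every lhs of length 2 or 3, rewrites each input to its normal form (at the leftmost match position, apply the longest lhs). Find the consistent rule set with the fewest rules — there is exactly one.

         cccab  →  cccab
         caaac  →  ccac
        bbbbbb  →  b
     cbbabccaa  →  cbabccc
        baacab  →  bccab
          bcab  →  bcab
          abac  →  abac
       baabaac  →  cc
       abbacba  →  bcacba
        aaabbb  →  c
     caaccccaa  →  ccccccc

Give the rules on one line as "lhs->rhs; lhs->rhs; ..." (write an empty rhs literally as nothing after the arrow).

  | cccab
  | caaac => ccac
  | bbbbbb => bbbbb => bbbb => bbb => bb => b
  | cbbabccaa => cbabccaa => cbabccc

aa->c; abb->bc; bb->b; bcb->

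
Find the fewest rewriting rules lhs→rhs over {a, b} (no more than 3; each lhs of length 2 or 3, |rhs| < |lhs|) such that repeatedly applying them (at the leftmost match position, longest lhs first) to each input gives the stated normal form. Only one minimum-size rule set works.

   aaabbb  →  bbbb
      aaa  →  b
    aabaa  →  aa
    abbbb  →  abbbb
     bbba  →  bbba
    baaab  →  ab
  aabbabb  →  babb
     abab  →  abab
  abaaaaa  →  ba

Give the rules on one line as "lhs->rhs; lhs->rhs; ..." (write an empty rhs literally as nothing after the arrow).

aaa->b; aab->; baa->

  | aaabbb => bbbb
  | aaa => b
  | aabaa => aa
  | abbbb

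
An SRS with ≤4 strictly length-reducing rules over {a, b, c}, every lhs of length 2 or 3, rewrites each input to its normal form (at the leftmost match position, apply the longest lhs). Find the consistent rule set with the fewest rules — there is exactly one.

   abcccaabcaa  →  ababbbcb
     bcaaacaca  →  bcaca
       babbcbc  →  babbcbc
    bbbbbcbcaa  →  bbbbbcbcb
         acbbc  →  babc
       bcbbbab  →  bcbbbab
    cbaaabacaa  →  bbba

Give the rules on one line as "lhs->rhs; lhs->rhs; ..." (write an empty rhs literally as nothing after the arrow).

  | abcccaabcaa => ababaabcaa => ababbbcaa => ababbbcb
  | bcaaacaca => bcbacaca => bcaca
  | babbcbc
  | bbbbbcbcaa => bbbbbcbcb

aa->b; acb->ba; cba->; ccc->ab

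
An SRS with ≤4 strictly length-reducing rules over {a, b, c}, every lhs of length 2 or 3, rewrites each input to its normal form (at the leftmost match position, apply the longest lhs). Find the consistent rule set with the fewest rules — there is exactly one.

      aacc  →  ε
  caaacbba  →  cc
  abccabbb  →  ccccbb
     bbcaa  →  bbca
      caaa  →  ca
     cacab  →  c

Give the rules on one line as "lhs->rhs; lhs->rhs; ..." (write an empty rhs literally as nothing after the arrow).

aa->a; ab->c; acc->; bba->cc

  | aacc => acc => ε
  | caaacbba => caacbba => cacbba => caccc => cc
  | abccabbb => cccabbb => ccccbb
  | bbcaa => bbca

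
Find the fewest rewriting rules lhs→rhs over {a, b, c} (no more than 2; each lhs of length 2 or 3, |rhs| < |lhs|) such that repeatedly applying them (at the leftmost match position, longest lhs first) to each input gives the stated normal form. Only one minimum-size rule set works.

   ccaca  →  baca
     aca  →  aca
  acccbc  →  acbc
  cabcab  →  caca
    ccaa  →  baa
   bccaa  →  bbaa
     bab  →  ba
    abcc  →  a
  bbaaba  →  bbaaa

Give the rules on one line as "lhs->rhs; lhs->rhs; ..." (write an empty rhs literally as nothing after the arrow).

ab->a; cc->b

  | ccaca => baca
  | aca
  | acccbc => abcbc => acbc
  | cabcab => cacab => caca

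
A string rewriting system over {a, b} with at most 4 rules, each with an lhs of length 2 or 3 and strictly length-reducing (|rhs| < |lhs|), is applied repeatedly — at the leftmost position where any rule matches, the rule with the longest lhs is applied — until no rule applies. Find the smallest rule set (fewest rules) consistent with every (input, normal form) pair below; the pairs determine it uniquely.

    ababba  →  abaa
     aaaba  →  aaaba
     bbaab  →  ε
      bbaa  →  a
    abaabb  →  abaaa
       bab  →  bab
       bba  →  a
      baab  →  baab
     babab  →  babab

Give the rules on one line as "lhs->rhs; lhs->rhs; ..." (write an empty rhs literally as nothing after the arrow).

bb->a; bba->bb; bbb->

  | ababba => ababb => abaa
  | aaaba
  | bbaab => bbab => bbb => ε
  | bbaa => bba => bb => a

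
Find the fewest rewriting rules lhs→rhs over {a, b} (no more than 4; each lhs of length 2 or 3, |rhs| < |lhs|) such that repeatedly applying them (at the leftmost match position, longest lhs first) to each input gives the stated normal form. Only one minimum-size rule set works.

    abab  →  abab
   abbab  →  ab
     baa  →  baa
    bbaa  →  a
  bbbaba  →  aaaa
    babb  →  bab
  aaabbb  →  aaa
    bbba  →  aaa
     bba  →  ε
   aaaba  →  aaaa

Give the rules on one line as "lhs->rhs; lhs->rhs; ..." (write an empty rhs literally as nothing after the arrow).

  | abab
  | abbab => ab
  | baa
  | bbaa => a

aab->aa; bb->b; bba->; bbb->aa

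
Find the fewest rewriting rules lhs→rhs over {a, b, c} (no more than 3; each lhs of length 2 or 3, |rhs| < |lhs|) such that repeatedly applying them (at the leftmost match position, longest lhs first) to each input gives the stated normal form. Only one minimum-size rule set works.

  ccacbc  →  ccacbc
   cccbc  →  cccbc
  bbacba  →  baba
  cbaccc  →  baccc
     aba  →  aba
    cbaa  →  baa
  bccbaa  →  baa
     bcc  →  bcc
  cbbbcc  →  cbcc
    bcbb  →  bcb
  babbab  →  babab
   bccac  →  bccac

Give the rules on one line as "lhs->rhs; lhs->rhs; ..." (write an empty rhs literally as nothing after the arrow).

  | ccacbc
  | cccbc
  | bbacba => bacba => baba
  | cbaccc => baccc

bb->b; cba->ba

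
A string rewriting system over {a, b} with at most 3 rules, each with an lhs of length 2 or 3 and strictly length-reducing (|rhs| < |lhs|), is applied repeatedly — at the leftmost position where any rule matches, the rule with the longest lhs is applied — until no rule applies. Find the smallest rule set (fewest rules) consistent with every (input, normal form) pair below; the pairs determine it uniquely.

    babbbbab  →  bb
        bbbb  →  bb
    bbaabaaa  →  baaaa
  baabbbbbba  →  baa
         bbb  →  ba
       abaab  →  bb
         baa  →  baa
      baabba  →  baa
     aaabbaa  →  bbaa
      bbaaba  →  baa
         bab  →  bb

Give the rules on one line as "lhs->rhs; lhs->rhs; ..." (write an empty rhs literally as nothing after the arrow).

ab->b; bbb->ba

  | babbbbab => bbbbbab => babbab => bbbab => baab => bab => bb
  | bbbb => bab => bb
  | bbaabaaa => bbabaaa => bbbaaa => baaaa
  | baabbbbbba => babbbbbba => bbbbbbba => babbbba => bbbbba => babba => bbba => baa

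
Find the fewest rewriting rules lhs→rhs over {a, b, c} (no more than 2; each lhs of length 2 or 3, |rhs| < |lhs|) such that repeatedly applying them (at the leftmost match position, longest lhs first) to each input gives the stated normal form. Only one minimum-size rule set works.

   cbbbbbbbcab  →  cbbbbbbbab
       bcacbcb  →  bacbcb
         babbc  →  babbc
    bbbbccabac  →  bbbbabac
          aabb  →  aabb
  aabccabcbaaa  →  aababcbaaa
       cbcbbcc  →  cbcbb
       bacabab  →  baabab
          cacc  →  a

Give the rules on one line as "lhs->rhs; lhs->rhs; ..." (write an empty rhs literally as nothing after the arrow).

ca->a; cc->

  | cbbbbbbbcab => cbbbbbbbab
  | bcacbcb => bacbcb
  | babbc
  | bbbbccabac => bbbbabac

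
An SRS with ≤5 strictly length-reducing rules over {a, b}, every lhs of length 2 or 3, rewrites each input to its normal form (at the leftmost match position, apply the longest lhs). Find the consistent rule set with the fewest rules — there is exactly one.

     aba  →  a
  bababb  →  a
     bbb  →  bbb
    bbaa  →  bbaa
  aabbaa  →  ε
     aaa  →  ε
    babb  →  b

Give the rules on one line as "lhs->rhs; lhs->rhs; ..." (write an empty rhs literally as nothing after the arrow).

aaa->; ab->a; aba->a; bab->

  | aba => a
  | bababb => abb => ab => a
  | bbb
  | bbaa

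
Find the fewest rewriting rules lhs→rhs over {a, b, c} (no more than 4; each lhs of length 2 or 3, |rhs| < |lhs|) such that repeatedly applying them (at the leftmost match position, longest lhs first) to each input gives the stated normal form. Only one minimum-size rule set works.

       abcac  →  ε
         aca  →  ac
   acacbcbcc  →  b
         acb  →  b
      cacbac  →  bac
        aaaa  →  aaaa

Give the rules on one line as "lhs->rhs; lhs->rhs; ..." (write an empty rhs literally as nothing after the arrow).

  | abcac => bcac => bcc => ε
  | aca => ac
  | acacbcbcc => accbcbcc => acbcbcc => abcbcc => bcbcc => bbcc => b
  | acb => ab => b

ab->b; bcc->; ca->c; cb->b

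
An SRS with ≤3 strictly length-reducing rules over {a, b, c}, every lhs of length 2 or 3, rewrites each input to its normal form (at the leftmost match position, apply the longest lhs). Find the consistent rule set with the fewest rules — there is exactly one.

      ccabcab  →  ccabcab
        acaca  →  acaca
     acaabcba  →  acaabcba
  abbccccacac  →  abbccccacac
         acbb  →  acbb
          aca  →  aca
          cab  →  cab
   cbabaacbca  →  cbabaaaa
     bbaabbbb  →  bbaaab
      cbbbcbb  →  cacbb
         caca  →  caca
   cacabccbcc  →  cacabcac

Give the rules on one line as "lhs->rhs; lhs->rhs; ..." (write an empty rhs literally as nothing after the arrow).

  | ccabcab
  | acaca
  | acaabcba
  | abbccccacac

bbb->a; cbc->a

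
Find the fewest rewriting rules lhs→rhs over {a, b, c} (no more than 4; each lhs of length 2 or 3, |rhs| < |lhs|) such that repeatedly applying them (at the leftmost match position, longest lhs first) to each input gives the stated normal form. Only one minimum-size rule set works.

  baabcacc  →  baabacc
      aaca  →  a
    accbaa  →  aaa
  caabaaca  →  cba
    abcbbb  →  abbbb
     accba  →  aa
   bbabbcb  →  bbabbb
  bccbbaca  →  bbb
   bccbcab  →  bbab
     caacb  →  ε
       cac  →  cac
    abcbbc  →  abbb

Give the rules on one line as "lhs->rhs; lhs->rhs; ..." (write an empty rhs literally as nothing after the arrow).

aca->; bc->b; caa->c; ccb->

  | baabcacc => baabacc
  | aaca => a
  | accbaa => aaa
  | caabaaca => cbaaca => cba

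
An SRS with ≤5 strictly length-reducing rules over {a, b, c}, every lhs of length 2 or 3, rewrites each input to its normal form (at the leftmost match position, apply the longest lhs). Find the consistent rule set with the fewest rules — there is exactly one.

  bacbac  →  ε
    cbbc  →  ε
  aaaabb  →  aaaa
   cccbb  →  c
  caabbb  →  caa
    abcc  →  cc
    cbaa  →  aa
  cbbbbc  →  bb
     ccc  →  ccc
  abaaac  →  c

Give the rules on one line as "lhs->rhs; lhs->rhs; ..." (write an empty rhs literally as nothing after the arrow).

ab->a; ac->c; bc->; cb->

  | bacbac => bcbac => bac => bc => ε
  | cbbc => bc => ε
  | aaaabb => aaaab => aaaa
  | cccbb => ccb => c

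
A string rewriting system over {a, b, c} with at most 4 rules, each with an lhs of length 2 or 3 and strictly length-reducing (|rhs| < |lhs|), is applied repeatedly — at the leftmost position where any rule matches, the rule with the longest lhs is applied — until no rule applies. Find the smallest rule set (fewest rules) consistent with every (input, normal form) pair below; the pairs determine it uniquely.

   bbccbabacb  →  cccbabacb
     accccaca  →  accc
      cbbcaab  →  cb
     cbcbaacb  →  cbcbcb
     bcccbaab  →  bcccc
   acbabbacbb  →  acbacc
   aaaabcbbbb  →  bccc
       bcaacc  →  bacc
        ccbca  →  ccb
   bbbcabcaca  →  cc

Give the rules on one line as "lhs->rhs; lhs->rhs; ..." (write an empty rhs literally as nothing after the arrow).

  | bbccbabacb => cccbabacb
  | accccaca => acccca => accc
  | cbbcaab => cccaab => ccab => cb
  | cbcbaacb => cbcbcb

aa->; bb->c; ca->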